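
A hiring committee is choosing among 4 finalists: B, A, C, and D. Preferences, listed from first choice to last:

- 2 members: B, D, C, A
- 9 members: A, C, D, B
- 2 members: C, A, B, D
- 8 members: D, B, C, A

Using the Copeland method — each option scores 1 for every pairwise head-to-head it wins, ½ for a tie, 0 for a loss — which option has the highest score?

C

B: loses to A, C, and D → score 0.
A: beats B and D; loses to C → score 2.
C: beats B, A, and D → score 3.
D: beats B; loses to A and C → score 1.
C has the best pairwise record.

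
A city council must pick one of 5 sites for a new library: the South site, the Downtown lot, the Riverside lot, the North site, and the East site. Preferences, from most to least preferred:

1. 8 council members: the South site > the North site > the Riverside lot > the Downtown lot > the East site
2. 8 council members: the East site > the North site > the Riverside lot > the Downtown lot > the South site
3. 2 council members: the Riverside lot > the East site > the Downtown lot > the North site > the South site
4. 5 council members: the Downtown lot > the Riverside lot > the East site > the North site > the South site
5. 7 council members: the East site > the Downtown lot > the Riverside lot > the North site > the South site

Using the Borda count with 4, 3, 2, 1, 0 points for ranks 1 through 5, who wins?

the South site: 8·4 + 8·0 + 2·0 + 5·0 + 7·0 = 32
the Downtown lot: 8·1 + 8·1 + 2·2 + 5·4 + 7·3 = 61
the Riverside lot: 8·2 + 8·2 + 2·4 + 5·3 + 7·2 = 69
the North site: 8·3 + 8·3 + 2·1 + 5·1 + 7·1 = 62
the East site: 8·0 + 8·4 + 2·3 + 5·2 + 7·4 = 76
the East site has the highest Borda score (76).

the East site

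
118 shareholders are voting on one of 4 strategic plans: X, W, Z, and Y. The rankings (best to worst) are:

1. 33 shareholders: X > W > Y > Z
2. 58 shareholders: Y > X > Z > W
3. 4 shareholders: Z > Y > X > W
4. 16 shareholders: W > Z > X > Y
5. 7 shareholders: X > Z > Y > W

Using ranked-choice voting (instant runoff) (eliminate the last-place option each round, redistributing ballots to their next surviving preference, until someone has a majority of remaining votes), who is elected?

Round 1: X 40, W 16, Z 4, Y 58. Eliminate Z.
Round 2: X 40, W 16, Y 62. Y has a majority.

Y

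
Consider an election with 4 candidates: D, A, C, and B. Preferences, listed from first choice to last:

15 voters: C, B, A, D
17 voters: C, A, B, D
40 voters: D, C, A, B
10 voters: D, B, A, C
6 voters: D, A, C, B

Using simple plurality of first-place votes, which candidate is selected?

First-place votes: D 56, A 0, C 32, B 0.
D has the most first-place votes.

D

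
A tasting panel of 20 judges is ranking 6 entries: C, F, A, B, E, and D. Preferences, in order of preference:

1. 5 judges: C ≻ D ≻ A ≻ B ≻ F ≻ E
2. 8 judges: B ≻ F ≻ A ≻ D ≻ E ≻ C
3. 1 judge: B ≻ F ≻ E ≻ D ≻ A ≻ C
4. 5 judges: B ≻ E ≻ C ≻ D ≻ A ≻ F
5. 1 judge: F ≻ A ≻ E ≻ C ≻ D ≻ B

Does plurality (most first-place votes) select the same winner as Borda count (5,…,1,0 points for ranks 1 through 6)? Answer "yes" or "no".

Plurality — first-place votes: C 5, F 1, A 0, B 14, E 0, D 0. Winner: B.
Borda — scores: C 42, F 46, A 49, B 80, E 34, D 49. Winner: B.
The two methods agree.

yes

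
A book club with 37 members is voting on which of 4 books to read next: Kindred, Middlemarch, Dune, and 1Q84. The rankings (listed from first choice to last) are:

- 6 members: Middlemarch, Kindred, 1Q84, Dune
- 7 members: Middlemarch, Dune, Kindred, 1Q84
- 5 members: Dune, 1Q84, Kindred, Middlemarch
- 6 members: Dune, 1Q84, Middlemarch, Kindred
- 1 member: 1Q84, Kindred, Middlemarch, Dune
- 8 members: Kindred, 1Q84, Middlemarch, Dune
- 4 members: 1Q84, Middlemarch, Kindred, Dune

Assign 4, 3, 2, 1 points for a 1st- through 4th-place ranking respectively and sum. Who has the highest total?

Kindred: 6·3 + 7·2 + 5·2 + 6·1 + 1·3 + 8·4 + 4·2 = 91
Middlemarch: 6·4 + 7·4 + 5·1 + 6·2 + 1·2 + 8·2 + 4·3 = 99
Dune: 6·1 + 7·3 + 5·4 + 6·4 + 1·1 + 8·1 + 4·1 = 84
1Q84: 6·2 + 7·1 + 5·3 + 6·3 + 1·4 + 8·3 + 4·4 = 96
Middlemarch has the highest Borda score (99).

Middlemarch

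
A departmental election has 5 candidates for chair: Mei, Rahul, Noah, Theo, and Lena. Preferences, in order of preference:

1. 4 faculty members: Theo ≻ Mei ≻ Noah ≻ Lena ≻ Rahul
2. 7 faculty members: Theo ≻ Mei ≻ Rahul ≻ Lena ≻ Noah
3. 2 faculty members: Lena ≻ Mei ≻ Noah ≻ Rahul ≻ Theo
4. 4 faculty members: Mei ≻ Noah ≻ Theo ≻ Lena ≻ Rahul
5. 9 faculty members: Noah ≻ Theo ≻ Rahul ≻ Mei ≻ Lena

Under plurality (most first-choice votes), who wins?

First-place votes: Mei 4, Rahul 0, Noah 9, Theo 11, Lena 2.
Theo has the most first-place votes.

Theo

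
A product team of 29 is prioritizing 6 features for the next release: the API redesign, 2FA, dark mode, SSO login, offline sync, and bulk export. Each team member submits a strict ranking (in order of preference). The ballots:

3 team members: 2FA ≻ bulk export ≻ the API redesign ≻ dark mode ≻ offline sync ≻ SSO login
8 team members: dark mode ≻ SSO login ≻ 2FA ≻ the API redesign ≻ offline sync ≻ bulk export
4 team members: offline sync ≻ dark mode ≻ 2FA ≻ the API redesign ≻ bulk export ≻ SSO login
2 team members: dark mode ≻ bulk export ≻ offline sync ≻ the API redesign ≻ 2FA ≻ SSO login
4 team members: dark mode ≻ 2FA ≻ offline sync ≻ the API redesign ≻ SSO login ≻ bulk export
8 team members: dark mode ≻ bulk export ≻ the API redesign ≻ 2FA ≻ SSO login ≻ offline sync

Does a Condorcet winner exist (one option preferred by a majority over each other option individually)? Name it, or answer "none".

dark mode vs the API redesign: 26–3 for dark mode.
dark mode vs 2FA: 26–3 for dark mode.
dark mode vs SSO login: 29–0 for dark mode.
dark mode vs offline sync: 25–4 for dark mode.
dark mode vs bulk export: 26–3 for dark mode.
dark mode beats every other option head-to-head.

dark mode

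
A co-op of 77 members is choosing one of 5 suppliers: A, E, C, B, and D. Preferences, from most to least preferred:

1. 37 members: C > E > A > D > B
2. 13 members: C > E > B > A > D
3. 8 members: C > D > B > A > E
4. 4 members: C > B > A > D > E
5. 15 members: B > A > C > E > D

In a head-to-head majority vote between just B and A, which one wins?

B

Voters preferring B to A: 40; preferring A to B: 37.
B wins the head-to-head.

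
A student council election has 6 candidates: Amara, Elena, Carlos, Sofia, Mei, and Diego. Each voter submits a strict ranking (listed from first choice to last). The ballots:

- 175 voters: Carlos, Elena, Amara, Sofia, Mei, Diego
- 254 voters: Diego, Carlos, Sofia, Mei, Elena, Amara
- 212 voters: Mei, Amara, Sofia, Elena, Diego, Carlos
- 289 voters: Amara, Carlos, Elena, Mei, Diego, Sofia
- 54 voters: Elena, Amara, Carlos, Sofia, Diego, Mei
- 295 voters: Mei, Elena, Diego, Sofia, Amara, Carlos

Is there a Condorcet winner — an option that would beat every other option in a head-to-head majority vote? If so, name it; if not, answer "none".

none

Checking pairwise contests:
Elena beats Amara 778–501.
Carlos beats Elena 718–561.
Amara beats Carlos 850–429.
Amara beats Sofia 730–549.
Carlos beats Mei 772–507.
Amara beats Diego 730–549.
Every option loses at least one head-to-head, so there is no Condorcet winner.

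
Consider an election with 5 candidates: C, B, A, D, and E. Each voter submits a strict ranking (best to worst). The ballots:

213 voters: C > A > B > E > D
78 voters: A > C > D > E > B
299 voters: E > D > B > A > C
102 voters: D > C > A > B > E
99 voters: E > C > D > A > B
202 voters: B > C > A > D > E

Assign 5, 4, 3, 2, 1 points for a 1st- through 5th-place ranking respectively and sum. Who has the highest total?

C: 213·5 + 78·4 + 299·1 + 102·4 + 99·4 + 202·4 = 3288
B: 213·3 + 78·1 + 299·3 + 102·2 + 99·1 + 202·5 = 2927
A: 213·4 + 78·5 + 299·2 + 102·3 + 99·2 + 202·3 = 2950
D: 213·1 + 78·3 + 299·4 + 102·5 + 99·3 + 202·2 = 2854
E: 213·2 + 78·2 + 299·5 + 102·1 + 99·5 + 202·1 = 2876
C has the highest Borda score (3288).

C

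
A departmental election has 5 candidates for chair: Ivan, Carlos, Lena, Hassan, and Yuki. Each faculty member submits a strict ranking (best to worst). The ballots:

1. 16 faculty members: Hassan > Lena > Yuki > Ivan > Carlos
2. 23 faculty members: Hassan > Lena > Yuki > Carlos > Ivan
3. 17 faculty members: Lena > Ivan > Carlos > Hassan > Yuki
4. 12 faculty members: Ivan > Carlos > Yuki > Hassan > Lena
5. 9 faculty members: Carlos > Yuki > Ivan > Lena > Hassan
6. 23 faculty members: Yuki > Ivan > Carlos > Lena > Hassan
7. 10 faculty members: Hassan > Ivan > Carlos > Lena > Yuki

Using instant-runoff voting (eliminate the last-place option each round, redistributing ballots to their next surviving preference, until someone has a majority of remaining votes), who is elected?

Hassan

Round 1: Ivan 12, Carlos 9, Lena 17, Hassan 49, Yuki 23. Eliminate Carlos.
Round 2: Ivan 12, Lena 17, Hassan 49, Yuki 32. Eliminate Ivan.
Round 3: Lena 17, Hassan 49, Yuki 44. Eliminate Lena.
Round 4: Hassan 66, Yuki 44. Hassan has a majority.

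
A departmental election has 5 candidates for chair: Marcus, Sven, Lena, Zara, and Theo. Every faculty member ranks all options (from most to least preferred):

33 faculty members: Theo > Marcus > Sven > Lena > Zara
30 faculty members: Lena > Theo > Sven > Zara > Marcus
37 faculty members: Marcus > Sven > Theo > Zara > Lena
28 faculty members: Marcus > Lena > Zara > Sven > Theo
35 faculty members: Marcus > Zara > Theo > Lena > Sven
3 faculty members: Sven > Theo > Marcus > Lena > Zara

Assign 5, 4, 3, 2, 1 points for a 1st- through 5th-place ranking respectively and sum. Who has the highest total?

Marcus: 33·4 + 30·1 + 37·5 + 28·5 + 35·5 + 3·3 = 671
Sven: 33·3 + 30·3 + 37·4 + 28·2 + 35·1 + 3·5 = 443
Lena: 33·2 + 30·5 + 37·1 + 28·4 + 35·2 + 3·2 = 441
Zara: 33·1 + 30·2 + 37·2 + 28·3 + 35·4 + 3·1 = 394
Theo: 33·5 + 30·4 + 37·3 + 28·1 + 35·3 + 3·4 = 541
Marcus has the highest Borda score (671).

Marcus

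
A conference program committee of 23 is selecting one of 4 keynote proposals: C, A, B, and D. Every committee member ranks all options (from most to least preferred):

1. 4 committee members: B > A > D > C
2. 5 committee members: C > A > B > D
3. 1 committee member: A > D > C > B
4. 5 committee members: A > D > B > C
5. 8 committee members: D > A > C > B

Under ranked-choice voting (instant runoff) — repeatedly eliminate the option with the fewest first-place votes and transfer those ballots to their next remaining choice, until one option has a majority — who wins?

A

Round 1: C 5, A 6, B 4, D 8. Eliminate B.
Round 2: C 5, A 10, D 8. Eliminate C.
Round 3: A 15, D 8. A has a majority.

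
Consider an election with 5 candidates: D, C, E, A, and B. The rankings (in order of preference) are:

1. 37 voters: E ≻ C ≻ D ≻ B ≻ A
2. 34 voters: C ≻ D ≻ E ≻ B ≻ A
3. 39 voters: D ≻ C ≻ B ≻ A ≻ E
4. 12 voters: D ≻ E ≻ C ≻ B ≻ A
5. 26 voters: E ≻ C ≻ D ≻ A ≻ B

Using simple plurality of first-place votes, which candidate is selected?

First-place votes: D 51, C 34, E 63, A 0, B 0.
E has the most first-place votes.

E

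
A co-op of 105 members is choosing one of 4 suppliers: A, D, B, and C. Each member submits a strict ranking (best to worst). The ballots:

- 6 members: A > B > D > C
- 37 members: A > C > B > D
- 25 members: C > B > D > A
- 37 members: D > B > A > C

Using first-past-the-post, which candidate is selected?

First-place votes: A 43, D 37, B 0, C 25.
A has the most first-place votes.

A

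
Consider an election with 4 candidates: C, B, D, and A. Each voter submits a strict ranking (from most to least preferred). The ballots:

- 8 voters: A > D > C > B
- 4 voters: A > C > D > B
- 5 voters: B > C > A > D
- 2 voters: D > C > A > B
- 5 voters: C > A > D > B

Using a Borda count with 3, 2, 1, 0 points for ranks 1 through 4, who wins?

A

C: 8·1 + 4·2 + 5·2 + 2·2 + 5·3 = 45
B: 8·0 + 4·0 + 5·3 + 2·0 + 5·0 = 15
D: 8·2 + 4·1 + 5·0 + 2·3 + 5·1 = 31
A: 8·3 + 4·3 + 5·1 + 2·1 + 5·2 = 53
A has the highest Borda score (53).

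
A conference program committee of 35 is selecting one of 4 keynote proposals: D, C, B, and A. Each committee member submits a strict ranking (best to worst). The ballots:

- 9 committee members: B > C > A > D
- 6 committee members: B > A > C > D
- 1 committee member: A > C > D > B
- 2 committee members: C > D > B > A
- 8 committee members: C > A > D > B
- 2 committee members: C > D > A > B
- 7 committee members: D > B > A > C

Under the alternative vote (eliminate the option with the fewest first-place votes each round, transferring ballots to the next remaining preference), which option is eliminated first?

A

Round 1: D 7, C 12, B 15, A 1. Eliminate A.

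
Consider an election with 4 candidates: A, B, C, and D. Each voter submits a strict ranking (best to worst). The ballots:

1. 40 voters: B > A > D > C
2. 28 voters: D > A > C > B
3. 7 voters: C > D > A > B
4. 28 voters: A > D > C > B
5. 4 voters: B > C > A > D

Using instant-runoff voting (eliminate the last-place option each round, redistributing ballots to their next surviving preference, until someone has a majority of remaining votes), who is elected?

Round 1: A 28, B 44, C 7, D 28. Eliminate C.
Round 2: A 28, B 44, D 35. Eliminate A.
Round 3: B 44, D 63. D has a majority.

D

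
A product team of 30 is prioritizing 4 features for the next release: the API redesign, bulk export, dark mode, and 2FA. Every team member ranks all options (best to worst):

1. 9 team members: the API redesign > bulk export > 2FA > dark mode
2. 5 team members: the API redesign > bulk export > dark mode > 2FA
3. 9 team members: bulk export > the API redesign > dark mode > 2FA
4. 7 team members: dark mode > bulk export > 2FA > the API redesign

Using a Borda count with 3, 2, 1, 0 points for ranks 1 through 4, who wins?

the API redesign: 9·3 + 5·3 + 9·2 + 7·0 = 60
bulk export: 9·2 + 5·2 + 9·3 + 7·2 = 69
dark mode: 9·0 + 5·1 + 9·1 + 7·3 = 35
2FA: 9·1 + 5·0 + 9·0 + 7·1 = 16
bulk export has the highest Borda score (69).

bulk export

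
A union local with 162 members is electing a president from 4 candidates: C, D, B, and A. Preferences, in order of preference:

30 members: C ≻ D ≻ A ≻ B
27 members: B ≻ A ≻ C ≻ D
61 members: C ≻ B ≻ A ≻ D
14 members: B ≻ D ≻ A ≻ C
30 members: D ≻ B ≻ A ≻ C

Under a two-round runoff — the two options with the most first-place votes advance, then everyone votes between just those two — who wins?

C

Round 1 first-place votes: C 91, D 30, B 41, A 0.
C and B advance.
Runoff: C is preferred to B by 91 voters; B by 71.
C wins the runoff.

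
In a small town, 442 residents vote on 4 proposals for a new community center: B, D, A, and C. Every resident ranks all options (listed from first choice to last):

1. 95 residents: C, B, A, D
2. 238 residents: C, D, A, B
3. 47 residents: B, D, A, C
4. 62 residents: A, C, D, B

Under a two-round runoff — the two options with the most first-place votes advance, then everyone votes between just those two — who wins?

C

Round 1 first-place votes: B 47, D 0, A 62, C 333.
C and A advance.
Runoff: C is preferred to A by 333 voters; A by 109.
C wins the runoff.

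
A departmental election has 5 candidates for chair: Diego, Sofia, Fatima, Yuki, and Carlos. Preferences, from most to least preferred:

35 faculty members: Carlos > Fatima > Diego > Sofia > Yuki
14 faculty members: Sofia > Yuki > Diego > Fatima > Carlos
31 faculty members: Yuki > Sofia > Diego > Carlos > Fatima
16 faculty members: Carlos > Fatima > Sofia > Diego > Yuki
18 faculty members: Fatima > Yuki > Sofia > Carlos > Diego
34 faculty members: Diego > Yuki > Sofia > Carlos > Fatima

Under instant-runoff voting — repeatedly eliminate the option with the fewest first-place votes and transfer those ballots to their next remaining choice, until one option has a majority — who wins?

Yuki

Round 1: Diego 34, Sofia 14, Fatima 18, Yuki 31, Carlos 51. Eliminate Sofia.
Round 2: Diego 34, Fatima 18, Yuki 45, Carlos 51. Eliminate Fatima.
Round 3: Diego 34, Yuki 63, Carlos 51. Eliminate Diego.
Round 4: Yuki 97, Carlos 51. Yuki has a majority.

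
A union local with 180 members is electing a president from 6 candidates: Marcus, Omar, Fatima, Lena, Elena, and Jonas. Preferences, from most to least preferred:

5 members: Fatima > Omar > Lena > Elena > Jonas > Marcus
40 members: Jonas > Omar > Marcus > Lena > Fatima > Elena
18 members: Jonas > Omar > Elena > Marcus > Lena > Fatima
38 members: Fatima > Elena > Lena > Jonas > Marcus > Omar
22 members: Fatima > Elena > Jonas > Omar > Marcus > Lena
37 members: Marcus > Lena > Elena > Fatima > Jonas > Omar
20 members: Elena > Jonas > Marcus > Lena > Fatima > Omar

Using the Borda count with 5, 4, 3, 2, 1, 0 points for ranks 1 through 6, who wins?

Marcus: 5·0 + 40·3 + 18·2 + 38·1 + 22·1 + 37·5 + 20·3 = 461
Omar: 5·4 + 40·4 + 18·4 + 38·0 + 22·2 + 37·0 + 20·0 = 296
Fatima: 5·5 + 40·1 + 18·0 + 38·5 + 22·5 + 37·2 + 20·1 = 459
Lena: 5·3 + 40·2 + 18·1 + 38·3 + 22·0 + 37·4 + 20·2 = 415
Elena: 5·2 + 40·0 + 18·3 + 38·4 + 22·4 + 37·3 + 20·5 = 515
Jonas: 5·1 + 40·5 + 18·5 + 38·2 + 22·3 + 37·1 + 20·4 = 554
Jonas has the highest Borda score (554).

Jonas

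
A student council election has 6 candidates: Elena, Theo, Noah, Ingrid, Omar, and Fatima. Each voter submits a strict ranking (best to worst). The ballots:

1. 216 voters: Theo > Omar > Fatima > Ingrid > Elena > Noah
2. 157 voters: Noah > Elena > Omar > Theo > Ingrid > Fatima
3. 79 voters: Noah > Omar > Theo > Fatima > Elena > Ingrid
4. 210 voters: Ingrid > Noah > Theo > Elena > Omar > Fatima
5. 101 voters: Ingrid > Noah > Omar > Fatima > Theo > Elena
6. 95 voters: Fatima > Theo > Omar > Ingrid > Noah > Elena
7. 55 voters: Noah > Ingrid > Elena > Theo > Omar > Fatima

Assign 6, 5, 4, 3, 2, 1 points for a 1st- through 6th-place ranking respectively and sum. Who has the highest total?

Theo

Elena: 216·2 + 157·5 + 79·2 + 210·3 + 101·1 + 95·1 + 55·4 = 2421
Theo: 216·6 + 157·3 + 79·4 + 210·4 + 101·2 + 95·5 + 55·3 = 3765
Noah: 216·1 + 157·6 + 79·6 + 210·5 + 101·5 + 95·2 + 55·6 = 3707
Ingrid: 216·3 + 157·2 + 79·1 + 210·6 + 101·6 + 95·3 + 55·5 = 3467
Omar: 216·5 + 157·4 + 79·5 + 210·2 + 101·4 + 95·4 + 55·2 = 3417
Fatima: 216·4 + 157·1 + 79·3 + 210·1 + 101·3 + 95·6 + 55·1 = 2396
Theo has the highest Borda score (3765).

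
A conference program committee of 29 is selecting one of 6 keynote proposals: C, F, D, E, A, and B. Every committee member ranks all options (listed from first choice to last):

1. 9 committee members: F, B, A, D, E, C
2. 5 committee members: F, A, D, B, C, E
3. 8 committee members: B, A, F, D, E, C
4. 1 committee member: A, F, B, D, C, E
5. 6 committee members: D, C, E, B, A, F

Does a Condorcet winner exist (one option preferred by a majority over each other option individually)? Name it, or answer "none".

none

Checking pairwise contests:
F beats C 23–6.
A beats F 15–14.
F beats D 23–6.
F beats E 23–6.
B beats A 23–6.
F beats B 15–14.
Every option loses at least one head-to-head, so there is no Condorcet winner.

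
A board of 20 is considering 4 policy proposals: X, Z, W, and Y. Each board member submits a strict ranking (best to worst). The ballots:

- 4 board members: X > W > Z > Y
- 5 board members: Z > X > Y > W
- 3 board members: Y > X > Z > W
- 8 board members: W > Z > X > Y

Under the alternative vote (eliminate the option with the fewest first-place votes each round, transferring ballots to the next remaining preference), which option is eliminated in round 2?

Z

Round 1: X 4, Z 5, W 8, Y 3. Eliminate Y.
Round 2: X 7, Z 5, W 8. Eliminate Z.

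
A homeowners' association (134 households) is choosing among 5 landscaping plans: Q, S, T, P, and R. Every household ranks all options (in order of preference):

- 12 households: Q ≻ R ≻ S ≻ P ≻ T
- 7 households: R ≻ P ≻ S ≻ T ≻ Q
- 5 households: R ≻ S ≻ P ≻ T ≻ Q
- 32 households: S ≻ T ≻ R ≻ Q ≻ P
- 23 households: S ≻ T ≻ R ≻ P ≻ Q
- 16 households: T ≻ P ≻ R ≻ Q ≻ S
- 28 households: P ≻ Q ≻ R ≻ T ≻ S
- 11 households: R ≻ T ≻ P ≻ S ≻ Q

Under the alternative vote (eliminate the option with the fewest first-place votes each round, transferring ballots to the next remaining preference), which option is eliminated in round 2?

Round 1: Q 12, S 55, T 16, P 28, R 23. Eliminate Q.
Round 2: S 55, T 16, P 28, R 35. Eliminate T.

T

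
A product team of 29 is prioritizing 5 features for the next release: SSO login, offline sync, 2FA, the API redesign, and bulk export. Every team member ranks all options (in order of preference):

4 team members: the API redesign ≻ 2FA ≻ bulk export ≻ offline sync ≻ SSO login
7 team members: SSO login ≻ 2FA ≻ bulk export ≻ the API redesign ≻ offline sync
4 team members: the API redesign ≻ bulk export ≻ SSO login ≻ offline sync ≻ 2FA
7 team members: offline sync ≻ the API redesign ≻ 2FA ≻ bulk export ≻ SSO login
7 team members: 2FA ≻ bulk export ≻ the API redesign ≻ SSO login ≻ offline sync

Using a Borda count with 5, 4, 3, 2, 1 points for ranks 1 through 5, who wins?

SSO login: 4·1 + 7·5 + 4·3 + 7·1 + 7·2 = 72
offline sync: 4·2 + 7·1 + 4·2 + 7·5 + 7·1 = 65
2FA: 4·4 + 7·4 + 4·1 + 7·3 + 7·5 = 104
the API redesign: 4·5 + 7·2 + 4·5 + 7·4 + 7·3 = 103
bulk export: 4·3 + 7·3 + 4·4 + 7·2 + 7·4 = 91
2FA has the highest Borda score (104).

2FA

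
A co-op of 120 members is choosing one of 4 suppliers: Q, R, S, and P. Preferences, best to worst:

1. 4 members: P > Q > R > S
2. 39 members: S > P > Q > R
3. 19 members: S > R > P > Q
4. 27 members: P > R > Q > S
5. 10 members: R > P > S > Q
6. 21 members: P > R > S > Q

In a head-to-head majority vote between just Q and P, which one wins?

P

Voters preferring Q to P: 0; preferring P to Q: 120.
P wins the head-to-head.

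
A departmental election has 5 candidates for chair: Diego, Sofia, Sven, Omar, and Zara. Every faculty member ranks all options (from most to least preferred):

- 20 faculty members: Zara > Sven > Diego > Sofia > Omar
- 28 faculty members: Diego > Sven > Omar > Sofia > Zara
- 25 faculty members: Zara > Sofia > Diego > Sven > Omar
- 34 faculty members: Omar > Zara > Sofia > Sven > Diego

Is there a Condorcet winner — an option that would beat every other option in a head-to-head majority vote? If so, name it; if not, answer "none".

Checking pairwise contests:
Sofia beats Diego 59–48.
Omar beats Sofia 62–45.
Sofia beats Sven 59–48.
Diego beats Omar 73–34.
Omar beats Zara 62–45.
Every option loses at least one head-to-head, so there is no Condorcet winner.

none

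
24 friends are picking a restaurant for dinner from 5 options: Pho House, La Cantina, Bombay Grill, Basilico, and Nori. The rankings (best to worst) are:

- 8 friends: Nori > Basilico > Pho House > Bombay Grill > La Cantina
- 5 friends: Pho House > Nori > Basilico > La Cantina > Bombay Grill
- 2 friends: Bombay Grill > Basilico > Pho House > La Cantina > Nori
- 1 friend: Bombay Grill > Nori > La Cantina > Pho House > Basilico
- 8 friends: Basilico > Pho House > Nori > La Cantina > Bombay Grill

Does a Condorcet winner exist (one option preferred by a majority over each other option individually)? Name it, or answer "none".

none

Checking pairwise contests:
Basilico beats Pho House 18–6.
Pho House beats La Cantina 23–1.
Pho House beats Bombay Grill 21–3.
Nori beats Basilico 14–10.
Pho House beats Nori 15–9.
Every option loses at least one head-to-head, so there is no Condorcet winner.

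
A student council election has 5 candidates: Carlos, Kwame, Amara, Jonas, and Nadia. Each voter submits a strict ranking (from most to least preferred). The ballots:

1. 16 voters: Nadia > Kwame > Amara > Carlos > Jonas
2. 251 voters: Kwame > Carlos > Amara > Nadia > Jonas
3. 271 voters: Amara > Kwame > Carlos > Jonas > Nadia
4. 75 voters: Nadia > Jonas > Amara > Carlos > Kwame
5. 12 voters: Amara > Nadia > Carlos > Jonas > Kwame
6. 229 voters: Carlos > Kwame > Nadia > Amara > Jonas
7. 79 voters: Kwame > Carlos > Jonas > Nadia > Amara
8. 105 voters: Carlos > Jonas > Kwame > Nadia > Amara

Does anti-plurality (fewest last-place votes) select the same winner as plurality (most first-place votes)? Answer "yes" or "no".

Anti-plurality — last-place votes: Carlos 0, Kwame 87, Amara 184, Jonas 496, Nadia 271. Winner: Carlos.
Plurality — first-place votes: Carlos 334, Kwame 330, Amara 283, Jonas 0, Nadia 91. Winner: Carlos.
The two methods agree.

yes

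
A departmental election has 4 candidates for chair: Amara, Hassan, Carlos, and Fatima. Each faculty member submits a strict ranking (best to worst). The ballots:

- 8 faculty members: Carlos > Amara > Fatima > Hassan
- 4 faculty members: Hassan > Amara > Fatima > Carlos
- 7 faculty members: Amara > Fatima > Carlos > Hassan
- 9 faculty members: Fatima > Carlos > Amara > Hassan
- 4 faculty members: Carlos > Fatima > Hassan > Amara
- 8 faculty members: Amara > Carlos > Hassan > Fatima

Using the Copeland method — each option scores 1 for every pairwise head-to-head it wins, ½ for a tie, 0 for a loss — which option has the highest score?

Carlos

Amara: beats Hassan and Fatima; loses to Carlos → score 2.
Hassan: loses to Amara, Carlos, and Fatima → score 0.
Carlos: beats Amara and Hassan; ties Fatima → score 2.5.
Fatima: beats Hassan; ties Carlos; loses to Amara → score 1.5.
Carlos has the best pairwise record.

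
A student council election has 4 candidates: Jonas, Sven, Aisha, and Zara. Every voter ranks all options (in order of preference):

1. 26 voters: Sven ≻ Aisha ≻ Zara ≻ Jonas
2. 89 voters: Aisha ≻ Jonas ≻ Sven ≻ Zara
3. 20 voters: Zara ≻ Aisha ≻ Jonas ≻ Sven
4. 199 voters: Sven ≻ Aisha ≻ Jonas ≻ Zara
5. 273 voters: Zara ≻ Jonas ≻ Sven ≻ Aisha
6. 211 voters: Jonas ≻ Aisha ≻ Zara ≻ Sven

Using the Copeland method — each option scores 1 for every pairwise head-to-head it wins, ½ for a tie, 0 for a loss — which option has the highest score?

Jonas: beats Sven, Aisha, and Zara → score 3.
Sven: beats Aisha; loses to Jonas and Zara → score 1.
Aisha: beats Zara; loses to Jonas and Sven → score 1.
Zara: beats Sven; loses to Jonas and Aisha → score 1.
Jonas has the best pairwise record.

Jonas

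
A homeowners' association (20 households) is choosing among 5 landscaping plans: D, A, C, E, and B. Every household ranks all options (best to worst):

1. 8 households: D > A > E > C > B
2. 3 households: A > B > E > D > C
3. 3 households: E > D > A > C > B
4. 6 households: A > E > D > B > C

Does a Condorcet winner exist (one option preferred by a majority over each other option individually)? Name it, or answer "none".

Checking pairwise contests:
E beats D 12–8.
D beats A 11–9.
D beats C 20–0.
A beats E 17–3.
D beats B 17–3.
Every option loses at least one head-to-head, so there is no Condorcet winner.

none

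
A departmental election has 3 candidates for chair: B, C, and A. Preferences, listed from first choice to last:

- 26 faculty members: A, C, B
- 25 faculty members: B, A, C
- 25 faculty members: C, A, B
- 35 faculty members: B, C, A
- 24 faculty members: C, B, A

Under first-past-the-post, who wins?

B

First-place votes: B 60, C 49, A 26.
B has the most first-place votes.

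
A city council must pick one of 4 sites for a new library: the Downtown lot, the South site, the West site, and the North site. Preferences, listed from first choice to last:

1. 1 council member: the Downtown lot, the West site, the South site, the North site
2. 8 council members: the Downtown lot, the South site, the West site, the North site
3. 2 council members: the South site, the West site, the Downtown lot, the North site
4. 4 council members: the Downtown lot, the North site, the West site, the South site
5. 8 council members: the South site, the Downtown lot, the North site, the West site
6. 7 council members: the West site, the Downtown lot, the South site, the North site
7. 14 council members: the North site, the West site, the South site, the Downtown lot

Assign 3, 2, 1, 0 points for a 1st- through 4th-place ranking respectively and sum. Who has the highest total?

the Downtown lot

the Downtown lot: 1·3 + 8·3 + 2·1 + 4·3 + 8·2 + 7·2 + 14·0 = 71
the South site: 1·1 + 8·2 + 2·3 + 4·0 + 8·3 + 7·1 + 14·1 = 68
the West site: 1·2 + 8·1 + 2·2 + 4·1 + 8·0 + 7·3 + 14·2 = 67
the North site: 1·0 + 8·0 + 2·0 + 4·2 + 8·1 + 7·0 + 14·3 = 58
the Downtown lot has the highest Borda score (71).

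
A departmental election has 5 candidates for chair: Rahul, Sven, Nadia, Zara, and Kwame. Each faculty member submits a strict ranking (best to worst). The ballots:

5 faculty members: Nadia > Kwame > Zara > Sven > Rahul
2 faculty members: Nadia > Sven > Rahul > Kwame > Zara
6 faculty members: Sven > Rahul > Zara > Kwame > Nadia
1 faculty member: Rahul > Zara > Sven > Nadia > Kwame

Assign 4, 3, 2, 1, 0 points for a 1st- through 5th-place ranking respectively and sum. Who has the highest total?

Sven

Rahul: 5·0 + 2·2 + 6·3 + 1·4 = 26
Sven: 5·1 + 2·3 + 6·4 + 1·2 = 37
Nadia: 5·4 + 2·4 + 6·0 + 1·1 = 29
Zara: 5·2 + 2·0 + 6·2 + 1·3 = 25
Kwame: 5·3 + 2·1 + 6·1 + 1·0 = 23
Sven has the highest Borda score (37).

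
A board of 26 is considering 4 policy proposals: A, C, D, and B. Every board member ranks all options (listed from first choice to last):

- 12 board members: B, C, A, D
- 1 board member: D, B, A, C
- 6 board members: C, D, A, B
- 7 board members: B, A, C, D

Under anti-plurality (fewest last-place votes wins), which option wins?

A

Last-place votes: A 0, C 1, D 19, B 6.
A is ranked last by the fewest voters, so A wins.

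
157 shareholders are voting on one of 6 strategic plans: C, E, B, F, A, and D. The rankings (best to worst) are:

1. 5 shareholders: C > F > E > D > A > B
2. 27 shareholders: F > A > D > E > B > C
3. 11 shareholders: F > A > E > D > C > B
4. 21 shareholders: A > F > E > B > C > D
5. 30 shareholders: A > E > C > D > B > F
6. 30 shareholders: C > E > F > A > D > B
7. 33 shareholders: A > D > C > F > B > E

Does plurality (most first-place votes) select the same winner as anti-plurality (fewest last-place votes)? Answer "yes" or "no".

yes

Plurality — first-place votes: C 35, E 0, B 0, F 38, A 84, D 0. Winner: A.
Anti-plurality — last-place votes: C 27, E 33, B 46, F 30, A 0, D 21. Winner: A.
The two methods agree.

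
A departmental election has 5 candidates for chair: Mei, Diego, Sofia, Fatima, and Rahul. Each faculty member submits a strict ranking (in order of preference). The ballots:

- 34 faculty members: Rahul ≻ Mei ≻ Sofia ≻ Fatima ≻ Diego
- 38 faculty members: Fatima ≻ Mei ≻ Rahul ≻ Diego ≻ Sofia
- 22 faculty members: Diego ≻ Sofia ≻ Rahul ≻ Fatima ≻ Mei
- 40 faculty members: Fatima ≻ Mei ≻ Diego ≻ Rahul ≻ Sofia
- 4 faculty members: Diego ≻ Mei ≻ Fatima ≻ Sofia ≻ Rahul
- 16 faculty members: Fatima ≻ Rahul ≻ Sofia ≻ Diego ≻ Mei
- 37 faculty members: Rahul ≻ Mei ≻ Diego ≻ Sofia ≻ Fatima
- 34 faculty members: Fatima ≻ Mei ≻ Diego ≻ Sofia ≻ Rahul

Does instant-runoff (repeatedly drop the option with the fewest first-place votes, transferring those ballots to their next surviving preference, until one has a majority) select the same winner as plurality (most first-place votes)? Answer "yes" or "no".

Instant-runoff — R1 Mei 0, Diego 26, Sofia 0, Fatima 128, Rahul 71 (Fatima winner). Winner: Fatima.
Plurality — first-place votes: Mei 0, Diego 26, Sofia 0, Fatima 128, Rahul 71. Winner: Fatima.
The two methods agree.

yes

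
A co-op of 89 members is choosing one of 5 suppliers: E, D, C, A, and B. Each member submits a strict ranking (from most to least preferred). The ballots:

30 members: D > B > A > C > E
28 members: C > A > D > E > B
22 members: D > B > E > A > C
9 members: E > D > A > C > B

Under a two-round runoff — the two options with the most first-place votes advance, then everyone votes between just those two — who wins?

Round 1 first-place votes: E 9, D 52, C 28, A 0, B 0.
D and C advance.
Runoff: D is preferred to C by 61 voters; C by 28.
D wins the runoff.

D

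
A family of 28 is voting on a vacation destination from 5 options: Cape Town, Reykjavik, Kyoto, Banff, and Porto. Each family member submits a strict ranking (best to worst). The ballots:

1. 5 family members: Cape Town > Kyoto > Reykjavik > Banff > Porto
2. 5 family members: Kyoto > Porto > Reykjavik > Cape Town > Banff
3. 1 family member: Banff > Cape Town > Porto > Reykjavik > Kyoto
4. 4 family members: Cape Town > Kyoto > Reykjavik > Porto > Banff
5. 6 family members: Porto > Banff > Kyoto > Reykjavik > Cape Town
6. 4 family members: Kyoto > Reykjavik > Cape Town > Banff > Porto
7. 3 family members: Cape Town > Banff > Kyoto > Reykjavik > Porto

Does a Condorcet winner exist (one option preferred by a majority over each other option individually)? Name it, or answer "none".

Kyoto

Kyoto vs Cape Town: 15–13 for Kyoto.
Kyoto vs Reykjavik: 27–1 for Kyoto.
Kyoto vs Banff: 18–10 for Kyoto.
Kyoto vs Porto: 21–7 for Kyoto.
Kyoto beats every other option head-to-head.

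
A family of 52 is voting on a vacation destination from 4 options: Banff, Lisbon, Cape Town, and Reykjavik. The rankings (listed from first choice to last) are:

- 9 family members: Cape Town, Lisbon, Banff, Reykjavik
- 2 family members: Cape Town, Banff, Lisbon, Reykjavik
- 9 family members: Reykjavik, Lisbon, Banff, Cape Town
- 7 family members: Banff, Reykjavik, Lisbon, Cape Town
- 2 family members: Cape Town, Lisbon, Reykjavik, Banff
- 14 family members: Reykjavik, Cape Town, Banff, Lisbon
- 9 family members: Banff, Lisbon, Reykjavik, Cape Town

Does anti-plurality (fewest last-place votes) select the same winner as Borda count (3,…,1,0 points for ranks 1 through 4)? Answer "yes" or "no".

Anti-plurality — last-place votes: Banff 2, Lisbon 14, Cape Town 25, Reykjavik 11. Winner: Banff.
Borda — scores: Banff 84, Lisbon 67, Cape Town 67, Reykjavik 94. Winner: Reykjavik.
The two methods disagree.

no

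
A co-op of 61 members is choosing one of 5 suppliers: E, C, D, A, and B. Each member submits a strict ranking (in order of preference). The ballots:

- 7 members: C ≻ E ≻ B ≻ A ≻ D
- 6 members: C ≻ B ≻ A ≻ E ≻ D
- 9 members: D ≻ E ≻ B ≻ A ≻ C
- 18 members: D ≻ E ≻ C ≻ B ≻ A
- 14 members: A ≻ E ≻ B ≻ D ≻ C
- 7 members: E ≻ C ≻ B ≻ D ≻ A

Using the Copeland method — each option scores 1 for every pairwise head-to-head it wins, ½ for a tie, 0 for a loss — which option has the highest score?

E: beats C, D, A, and B → score 4.
C: beats A and B; loses to E and D → score 2.
D: beats C and A; loses to E and B → score 2.
A: loses to E, C, D, and B → score 0.
B: beats D and A; loses to E and C → score 2.
E has the best pairwise record.

E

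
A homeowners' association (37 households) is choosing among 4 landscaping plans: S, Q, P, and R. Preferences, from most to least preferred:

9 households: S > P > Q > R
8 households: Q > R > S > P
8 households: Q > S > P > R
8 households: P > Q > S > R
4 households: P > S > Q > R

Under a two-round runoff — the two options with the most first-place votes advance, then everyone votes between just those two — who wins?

Round 1 first-place votes: S 9, Q 16, P 12, R 0.
Q and P advance.
Runoff: Q is preferred to P by 16 voters; P by 21.
P wins the runoff.

P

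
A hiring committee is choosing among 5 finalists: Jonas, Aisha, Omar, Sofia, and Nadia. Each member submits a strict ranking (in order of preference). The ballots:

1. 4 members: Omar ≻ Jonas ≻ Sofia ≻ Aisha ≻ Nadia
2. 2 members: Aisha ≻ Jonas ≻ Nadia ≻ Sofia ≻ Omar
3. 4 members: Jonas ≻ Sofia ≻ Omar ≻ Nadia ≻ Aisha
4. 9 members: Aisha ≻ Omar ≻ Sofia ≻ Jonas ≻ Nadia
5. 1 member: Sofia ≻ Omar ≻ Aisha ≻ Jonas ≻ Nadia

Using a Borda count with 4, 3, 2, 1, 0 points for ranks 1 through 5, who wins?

Omar

Jonas: 4·3 + 2·3 + 4·4 + 9·1 + 1·1 = 44
Aisha: 4·1 + 2·4 + 4·0 + 9·4 + 1·2 = 50
Omar: 4·4 + 2·0 + 4·2 + 9·3 + 1·3 = 54
Sofia: 4·2 + 2·1 + 4·3 + 9·2 + 1·4 = 44
Nadia: 4·0 + 2·2 + 4·1 + 9·0 + 1·0 = 8
Omar has the highest Borda score (54).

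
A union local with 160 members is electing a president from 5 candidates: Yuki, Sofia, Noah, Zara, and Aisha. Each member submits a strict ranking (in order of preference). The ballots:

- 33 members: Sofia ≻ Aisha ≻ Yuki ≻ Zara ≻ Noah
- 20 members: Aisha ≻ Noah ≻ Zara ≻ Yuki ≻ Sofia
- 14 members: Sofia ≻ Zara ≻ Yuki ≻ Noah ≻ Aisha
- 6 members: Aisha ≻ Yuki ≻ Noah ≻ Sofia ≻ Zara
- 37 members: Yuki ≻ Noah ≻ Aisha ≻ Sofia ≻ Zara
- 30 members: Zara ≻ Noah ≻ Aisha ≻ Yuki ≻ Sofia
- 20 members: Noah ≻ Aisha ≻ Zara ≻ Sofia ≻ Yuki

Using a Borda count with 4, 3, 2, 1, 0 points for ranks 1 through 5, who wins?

Aisha

Yuki: 33·2 + 20·1 + 14·2 + 6·3 + 37·4 + 30·1 + 20·0 = 310
Sofia: 33·4 + 20·0 + 14·4 + 6·1 + 37·1 + 30·0 + 20·1 = 251
Noah: 33·0 + 20·3 + 14·1 + 6·2 + 37·3 + 30·3 + 20·4 = 367
Zara: 33·1 + 20·2 + 14·3 + 6·0 + 37·0 + 30·4 + 20·2 = 275
Aisha: 33·3 + 20·4 + 14·0 + 6·4 + 37·2 + 30·2 + 20·3 = 397
Aisha has the highest Borda score (397).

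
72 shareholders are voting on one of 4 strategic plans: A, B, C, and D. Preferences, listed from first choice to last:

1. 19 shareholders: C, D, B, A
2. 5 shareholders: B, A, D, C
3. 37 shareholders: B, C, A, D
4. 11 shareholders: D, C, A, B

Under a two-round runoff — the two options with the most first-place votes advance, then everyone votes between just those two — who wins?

Round 1 first-place votes: A 0, B 42, C 19, D 11.
B and C advance.
Runoff: B is preferred to C by 42 voters; C by 30.
B wins the runoff.

B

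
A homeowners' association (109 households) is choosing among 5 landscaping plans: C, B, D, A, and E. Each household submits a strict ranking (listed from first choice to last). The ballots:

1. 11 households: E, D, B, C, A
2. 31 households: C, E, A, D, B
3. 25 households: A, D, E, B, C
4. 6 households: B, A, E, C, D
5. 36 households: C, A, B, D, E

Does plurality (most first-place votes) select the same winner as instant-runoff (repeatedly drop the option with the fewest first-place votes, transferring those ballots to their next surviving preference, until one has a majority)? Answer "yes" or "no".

yes

Plurality — first-place votes: C 67, B 6, D 0, A 25, E 11. Winner: C.
Instant-runoff — R1 C 67, B 6, D 0, A 25, E 11 (C winner). Winner: C.
The two methods agree.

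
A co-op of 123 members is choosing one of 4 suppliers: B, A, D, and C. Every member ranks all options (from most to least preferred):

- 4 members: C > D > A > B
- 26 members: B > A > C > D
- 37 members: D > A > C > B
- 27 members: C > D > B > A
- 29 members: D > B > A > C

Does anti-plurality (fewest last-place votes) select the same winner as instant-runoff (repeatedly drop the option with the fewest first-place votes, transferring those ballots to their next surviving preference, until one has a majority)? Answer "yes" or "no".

Anti-plurality — last-place votes: B 41, A 27, D 26, C 29. Winner: D.
Instant-runoff — R1 B 26, A 0, D 66, C 31 (D winner). Winner: D.
The two methods agree.

yes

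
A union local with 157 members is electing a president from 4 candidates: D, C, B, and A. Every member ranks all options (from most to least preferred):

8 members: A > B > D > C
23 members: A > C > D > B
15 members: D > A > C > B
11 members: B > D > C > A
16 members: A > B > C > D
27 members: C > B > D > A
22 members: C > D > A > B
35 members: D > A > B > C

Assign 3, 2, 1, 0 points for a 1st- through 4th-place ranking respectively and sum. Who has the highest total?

D

D: 8·1 + 23·1 + 15·3 + 11·2 + 16·0 + 27·1 + 22·2 + 35·3 = 274
C: 8·0 + 23·2 + 15·1 + 11·1 + 16·1 + 27·3 + 22·3 + 35·0 = 235
B: 8·2 + 23·0 + 15·0 + 11·3 + 16·2 + 27·2 + 22·0 + 35·1 = 170
A: 8·3 + 23·3 + 15·2 + 11·0 + 16·3 + 27·0 + 22·1 + 35·2 = 263
D has the highest Borda score (274).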